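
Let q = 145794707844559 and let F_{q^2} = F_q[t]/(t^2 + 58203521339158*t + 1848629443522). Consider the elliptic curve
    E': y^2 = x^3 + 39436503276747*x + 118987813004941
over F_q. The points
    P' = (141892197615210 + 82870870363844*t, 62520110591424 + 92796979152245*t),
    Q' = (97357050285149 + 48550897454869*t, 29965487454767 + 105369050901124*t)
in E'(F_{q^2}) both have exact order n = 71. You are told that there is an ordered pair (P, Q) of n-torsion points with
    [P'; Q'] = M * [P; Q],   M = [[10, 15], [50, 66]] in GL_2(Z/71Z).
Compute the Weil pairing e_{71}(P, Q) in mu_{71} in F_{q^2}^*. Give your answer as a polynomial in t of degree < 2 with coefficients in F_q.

The 71-Weil pairing on E[71] over F_{145794707844559} is alternating-bilinear: e_{71}(P',Q') = e_{71}(P,Q)^det(M).
So e_{71}(P,Q) = e_{71}(P',Q')^{56}, since 52*56 = 1 mod 71.
Miller loop for e_{71} over F_{145794707844559^2}: bits of 71 = 1000111; 6 double steps + 3 add steps, l/v at each.
Miller gives e_{71}(P',Q') = 3659009469477 + 24710407897802*t in F_{145794707844559^2}.
Thus e_{71}(P,Q) = 70144215585795 + 112777480556044*t.

70144215585795 + 112777480556044*t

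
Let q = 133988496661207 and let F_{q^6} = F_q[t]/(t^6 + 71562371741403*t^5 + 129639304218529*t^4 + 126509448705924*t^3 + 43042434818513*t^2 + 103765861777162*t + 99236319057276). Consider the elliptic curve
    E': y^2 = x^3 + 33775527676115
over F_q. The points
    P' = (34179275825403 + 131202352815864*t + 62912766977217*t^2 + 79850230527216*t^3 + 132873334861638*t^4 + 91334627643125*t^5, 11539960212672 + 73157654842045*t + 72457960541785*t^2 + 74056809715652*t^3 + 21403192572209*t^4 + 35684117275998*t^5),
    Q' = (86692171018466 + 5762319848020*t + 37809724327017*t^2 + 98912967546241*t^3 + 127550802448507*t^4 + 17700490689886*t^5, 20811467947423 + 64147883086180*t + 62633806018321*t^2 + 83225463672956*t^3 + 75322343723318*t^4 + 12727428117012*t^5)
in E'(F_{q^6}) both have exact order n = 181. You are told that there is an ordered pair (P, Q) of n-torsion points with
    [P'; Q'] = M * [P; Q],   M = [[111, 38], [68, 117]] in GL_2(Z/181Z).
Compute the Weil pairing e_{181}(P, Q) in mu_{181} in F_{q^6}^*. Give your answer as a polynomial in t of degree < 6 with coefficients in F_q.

Under M = [[111,38],[68,117]] in GL_2(Z/181), e_{181}(P',Q') = e_{181}(P,Q)^(111*117-38*68 mod 181).
111*117 - 38*68 = 10403; reduced mod 181: det = 86, inverse 40.
Double-and-add over 10110101: 8-1 doublings, 5-1 additions; each step l_{T,T}/v_{2T} or l_{T,P'}/v at Q'+S for random S.
Miller gives e_{181}(P',Q') = 25844075849484 + 60748563151157*t + 126103207214622*t^2 + 55668345893247*t^3 + 11911194298000*t^4 + 103416353467914*t^5 in F_{133988496661207^6}.
e_{181}(P,Q) = (25844075849484 + 60748563151157*t + 126103207214622*t^2 + 55668345893247*t^3 + 11911194298000*t^4 + 103416353467914*t^5)^{40} = 42492863622940 + 103227442423877*t + 49472019997296*t^2 + 44325809211692*t^3 + 118715377632325*t^4 + 74956137248657*t^5.

42492863622940 + 103227442423877*t + 49472019997296*t^2 + 44325809211692*t^3 + 118715377632325*t^4 + 74956137248657*t^5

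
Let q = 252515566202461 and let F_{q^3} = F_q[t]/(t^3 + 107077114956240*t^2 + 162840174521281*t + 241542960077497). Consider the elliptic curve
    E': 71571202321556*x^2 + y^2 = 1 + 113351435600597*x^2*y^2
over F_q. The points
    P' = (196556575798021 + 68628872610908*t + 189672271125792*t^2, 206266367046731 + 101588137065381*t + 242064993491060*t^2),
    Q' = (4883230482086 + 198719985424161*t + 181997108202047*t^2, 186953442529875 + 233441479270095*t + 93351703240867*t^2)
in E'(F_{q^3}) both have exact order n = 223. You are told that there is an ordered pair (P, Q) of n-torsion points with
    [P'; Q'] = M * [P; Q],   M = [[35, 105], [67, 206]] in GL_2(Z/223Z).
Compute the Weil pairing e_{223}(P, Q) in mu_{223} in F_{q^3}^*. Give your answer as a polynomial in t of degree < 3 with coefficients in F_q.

43190493766697 + 149491831636227*t + 130271063467961*t^2

Since e_{223}(P,P)=e_{223}(Q,Q)=1 and e_{223}(Q,P)=e_{223}(P,Q)^{-1}, expanding e_{223}(35*P + 105*Q,67*P + 206*Q) leaves e(P,Q)^det(M).
35*206 - 105*67 = 175; reduced mod 223: det = 175, inverse 144.
Map (x,y)_Ed via u=(1+y)/(1-y), v=(1+y)/((1-y)x) to Montgomery A=240853557190207,B=228993771415406; then to (a',b')=(50677477358903,110024235176542).
n = 223 = (11011111)_2 (8 bits, wt 7); accumulate f_{223,P'}(Q'+S)/f_{223,P'}(S) along the 7-step ladder.
f_P(D_Q)/f_Q(D_P) = 5177180923336 + 73323684867561*t + 77244660841407*t^2.
Finally e_{223}(P,Q) = 43190493766697 + 149491831636227*t + 130271063467961*t^2.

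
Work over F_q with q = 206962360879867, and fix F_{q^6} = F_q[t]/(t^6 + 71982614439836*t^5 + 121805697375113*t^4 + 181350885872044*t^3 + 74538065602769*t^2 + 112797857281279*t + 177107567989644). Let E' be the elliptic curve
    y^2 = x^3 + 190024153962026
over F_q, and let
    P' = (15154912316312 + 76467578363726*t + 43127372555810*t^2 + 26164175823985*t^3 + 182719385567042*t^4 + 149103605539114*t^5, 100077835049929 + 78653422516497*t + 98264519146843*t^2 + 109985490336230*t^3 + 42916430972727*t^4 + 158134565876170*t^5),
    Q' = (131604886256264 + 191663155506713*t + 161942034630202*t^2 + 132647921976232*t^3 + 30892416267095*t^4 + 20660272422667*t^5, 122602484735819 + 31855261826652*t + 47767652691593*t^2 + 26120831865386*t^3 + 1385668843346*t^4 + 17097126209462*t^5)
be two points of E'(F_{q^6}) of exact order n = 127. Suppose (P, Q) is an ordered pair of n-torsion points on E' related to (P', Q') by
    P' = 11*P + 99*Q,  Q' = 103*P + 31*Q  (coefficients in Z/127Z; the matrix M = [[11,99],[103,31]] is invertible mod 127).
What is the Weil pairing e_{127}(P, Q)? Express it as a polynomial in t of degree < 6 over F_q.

175562569652512 + 109194897430809*t + 208036322331*t^2 + 192939380912179*t^3 + 772470422818*t^4 + 73210871698705*t^5

The 127-Weil pairing on E[127] over F_{206962360879867} is alternating-bilinear: e_{127}(P',Q') = e_{127}(P,Q)^det(M).
So e_{127}(P,Q) = e_{127}(P',Q')^{94}, since 50*94 = 1 mod 127.
Double-and-add over 1111111: 7-1 doublings, 7-1 additions; each step l_{T,T}/v_{2T} or l_{T,P'}/v at Q'+S for random S.
e_{127}(P',Q') = 106155546841024 + 198991640141158*t + 138354985042234*t^2 + 81701090938836*t^3 + 168511820595387*t^4 + 186655911932981*t^5.
e_{127}(P,Q) = (106155546841024 + 198991640141158*t + 138354985042234*t^2 + 81701090938836*t^3 + 168511820595387*t^4 + 186655911932981*t^5)^{94} = 175562569652512 + 109194897430809*t + 208036322331*t^2 + 192939380912179*t^3 + 772470422818*t^4 + 73210871698705*t^5.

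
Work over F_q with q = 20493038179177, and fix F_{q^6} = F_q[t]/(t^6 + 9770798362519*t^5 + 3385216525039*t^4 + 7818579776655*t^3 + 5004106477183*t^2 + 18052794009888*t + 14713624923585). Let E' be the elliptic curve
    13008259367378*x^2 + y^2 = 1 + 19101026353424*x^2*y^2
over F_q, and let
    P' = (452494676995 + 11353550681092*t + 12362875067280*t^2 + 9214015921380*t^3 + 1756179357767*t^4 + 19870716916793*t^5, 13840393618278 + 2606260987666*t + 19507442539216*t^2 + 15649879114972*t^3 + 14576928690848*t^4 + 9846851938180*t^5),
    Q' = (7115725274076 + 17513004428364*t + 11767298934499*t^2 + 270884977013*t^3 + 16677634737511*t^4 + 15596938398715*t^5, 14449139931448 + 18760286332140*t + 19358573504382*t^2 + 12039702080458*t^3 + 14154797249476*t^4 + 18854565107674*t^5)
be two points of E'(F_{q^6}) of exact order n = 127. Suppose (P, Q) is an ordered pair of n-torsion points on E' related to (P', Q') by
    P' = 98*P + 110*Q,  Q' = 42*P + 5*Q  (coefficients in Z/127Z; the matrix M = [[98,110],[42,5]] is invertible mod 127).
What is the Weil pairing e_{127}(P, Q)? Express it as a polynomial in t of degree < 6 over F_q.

Under M = [[98,110],[42,5]] in GL_2(Z/127), e_{127}(P',Q') = e_{127}(P,Q)^(98*5-110*42 mod 127).
So e_{127}(P,Q) = e_{127}(P',Q')^{25}, since 61*25 = 1 mod 127.
Edwards->Montgomery: u=(1+y)/(1-y), v=u/x -> 15535444356484v^2=u^3+13063712837028u^2+u; then x_W=8723327343077u+12182560346526: y^2=x^3+16045030566653*x+8267366896909.
7-bit Miller (1111111) on E'/F_{20493038179177} with a'=16045030566653, b'=8267366896909: accumulate tangent/chord ratios at Q'+S and P'+S'.
Miller gives e_{127}(P',Q') = 997242238420 + 6495444664426*t + 14795622098131*t^2 + 13767418689528*t^3 + 20405700647155*t^4 + 8253126449557*t^5 in F_{20493038179177^6}.
Finally e_{127}(P,Q) = 5658549617653 + 3305016950107*t + 576279491082*t^2 + 5311801456749*t^3 + 13961471832983*t^4 + 13324569618464*t^5.

5658549617653 + 3305016950107*t + 576279491082*t^2 + 5311801456749*t^3 + 13961471832983*t^4 + 13324569618464*t^5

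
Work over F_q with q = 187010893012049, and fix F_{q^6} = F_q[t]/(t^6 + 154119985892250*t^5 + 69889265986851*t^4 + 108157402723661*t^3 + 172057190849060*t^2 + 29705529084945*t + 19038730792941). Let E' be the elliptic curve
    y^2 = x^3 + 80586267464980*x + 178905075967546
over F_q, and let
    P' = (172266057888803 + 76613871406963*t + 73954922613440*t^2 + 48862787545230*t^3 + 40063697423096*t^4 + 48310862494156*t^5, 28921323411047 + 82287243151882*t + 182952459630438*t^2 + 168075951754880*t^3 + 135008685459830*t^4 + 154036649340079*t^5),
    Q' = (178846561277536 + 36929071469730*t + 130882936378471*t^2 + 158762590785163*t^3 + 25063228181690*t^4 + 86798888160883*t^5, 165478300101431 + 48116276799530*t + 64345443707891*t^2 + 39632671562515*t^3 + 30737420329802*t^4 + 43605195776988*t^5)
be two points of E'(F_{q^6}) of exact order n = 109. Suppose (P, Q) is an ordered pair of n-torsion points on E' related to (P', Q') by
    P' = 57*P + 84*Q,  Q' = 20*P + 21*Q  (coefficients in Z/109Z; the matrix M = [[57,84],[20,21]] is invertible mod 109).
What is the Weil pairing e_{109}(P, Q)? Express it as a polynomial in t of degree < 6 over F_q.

117034559999493 + 65789928964165*t + 67169099144885*t^2 + 75877490247933*t^3 + 176793343199129*t^4 + 89023918364850*t^5

e_{109} is bilinear + alternating on E[109], so e_{109}(57*P + 84*Q, 20*P + 21*Q) = e_{109}(P,Q)^(57*21-84*20).
Inverting 62 mod 109: 51. Thus e_{109}(P,Q) = e(P',Q')^{51}.
Build f_{109,P'} and f_{109,Q'} via the 7-bit ladder of 109=1101101_2; evaluate at shifted divisors; quotient in F_{187010893012049^6}.
Result: e(P',Q') = 45020580488104 + 170277624081804*t + 30773739867547*t^2 + 58276543119278*t^3 + 71666990497873*t^4 + 158527492205122*t^5.
Raise to 51: e(P,Q) = 117034559999493 + 65789928964165*t + 67169099144885*t^2 + 75877490247933*t^3 + 176793343199129*t^4 + 89023918364850*t^5 in mu_{109}.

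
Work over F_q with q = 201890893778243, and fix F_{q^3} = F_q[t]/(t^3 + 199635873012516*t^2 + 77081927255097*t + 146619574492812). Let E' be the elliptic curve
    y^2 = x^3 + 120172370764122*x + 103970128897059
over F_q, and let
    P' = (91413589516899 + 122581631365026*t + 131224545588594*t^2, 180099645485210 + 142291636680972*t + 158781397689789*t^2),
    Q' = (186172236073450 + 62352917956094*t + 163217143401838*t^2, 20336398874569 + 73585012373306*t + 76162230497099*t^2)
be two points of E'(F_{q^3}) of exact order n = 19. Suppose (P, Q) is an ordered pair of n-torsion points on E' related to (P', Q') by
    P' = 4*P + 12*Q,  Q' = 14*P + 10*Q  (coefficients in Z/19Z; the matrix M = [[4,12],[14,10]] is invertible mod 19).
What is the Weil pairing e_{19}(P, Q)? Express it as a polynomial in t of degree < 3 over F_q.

Alternating bilinearity on E[19] (values in mu_{19} in F_{201890893778243^3}) gives e(P',Q') = e(P,Q)^det(M).
det(M) mod 19 = 5; its inverse in (Z/19)^* is 4 (check: 5*4 mod 19 = 1).
Miller loop for e_{19} over F_{201890893778243^3}: bits of 19 = 10011; 4 double steps + 2 add steps, l/v at each.
So e_{19}(P',Q') = 116292422961446 + 40801900179787*t + 139338199109279*t^2.
e_{19}(P,Q) = (116292422961446 + 40801900179787*t + 139338199109279*t^2)^{4} = 186486426185730 + 187687650621863*t + 31453182101096*t^2.

186486426185730 + 187687650621863*t + 31453182101096*t^2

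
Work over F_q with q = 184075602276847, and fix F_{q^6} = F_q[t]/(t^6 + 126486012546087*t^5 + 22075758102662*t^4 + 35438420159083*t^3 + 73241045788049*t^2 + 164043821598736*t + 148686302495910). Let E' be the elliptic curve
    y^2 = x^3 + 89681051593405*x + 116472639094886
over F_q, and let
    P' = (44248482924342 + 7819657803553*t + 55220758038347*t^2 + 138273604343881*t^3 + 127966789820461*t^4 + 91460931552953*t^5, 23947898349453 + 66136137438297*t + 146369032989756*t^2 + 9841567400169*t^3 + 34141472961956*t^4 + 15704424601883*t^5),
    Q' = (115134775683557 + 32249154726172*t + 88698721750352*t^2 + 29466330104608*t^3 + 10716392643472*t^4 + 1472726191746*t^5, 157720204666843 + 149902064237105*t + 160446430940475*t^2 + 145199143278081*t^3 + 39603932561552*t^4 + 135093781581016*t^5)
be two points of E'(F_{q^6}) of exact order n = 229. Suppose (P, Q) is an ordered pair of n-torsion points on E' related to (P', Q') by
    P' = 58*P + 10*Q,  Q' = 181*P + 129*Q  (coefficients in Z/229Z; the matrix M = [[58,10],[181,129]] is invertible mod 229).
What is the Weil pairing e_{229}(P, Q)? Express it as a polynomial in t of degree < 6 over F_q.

e_{229}(aP+bQ,cP+dQ) = e_{229}(P,Q)^(ad-bc); with (a,b,c,d)=(58,10,181,129) this gives the det-229 law.
Hence e(P,Q) = e(P',Q')^{108} where 108 = 176^{-1} mod 229.
8-bit Miller (11100101) on E'/F_{184075602276847} with a'=89681051593405, b'=116472639094886: accumulate tangent/chord ratios at Q'+S and P'+S'.
Result: e(P',Q') = 107758771405637 + 178181089178649*t + 75432483316100*t^2 + 174437134705165*t^3 + 148853835815068*t^4 + 156422242428797*t^5.
Thus e_{229}(P,Q) = 17791531622679 + 100846252713513*t + 65353136064290*t^2 + 31955411141132*t^3 + 23195037603853*t^4 + 66951633691555*t^5.

17791531622679 + 100846252713513*t + 65353136064290*t^2 + 31955411141132*t^3 + 23195037603853*t^4 + 66951633691555*t^5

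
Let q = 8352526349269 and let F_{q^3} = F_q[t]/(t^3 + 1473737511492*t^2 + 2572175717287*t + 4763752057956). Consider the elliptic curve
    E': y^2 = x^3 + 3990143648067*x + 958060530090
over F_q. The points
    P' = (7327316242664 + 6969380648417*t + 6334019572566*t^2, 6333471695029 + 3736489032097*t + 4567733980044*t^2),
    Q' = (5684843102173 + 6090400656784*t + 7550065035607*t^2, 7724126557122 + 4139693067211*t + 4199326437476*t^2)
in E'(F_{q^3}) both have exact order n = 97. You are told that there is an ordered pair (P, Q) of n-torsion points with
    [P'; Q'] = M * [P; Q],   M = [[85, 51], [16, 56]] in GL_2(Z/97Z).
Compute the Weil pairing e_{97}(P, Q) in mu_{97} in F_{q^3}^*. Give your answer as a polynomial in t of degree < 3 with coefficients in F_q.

5471585834347 + 6525814705253*t + 598156159137*t^2

Under M = [[85,51],[16,56]] in GL_2(Z/97), e_{97}(P',Q') = e_{97}(P,Q)^(85*56-51*16 mod 97).
det M = 85*56 - 51*16 = 3944 = 64 (mod 97); 64^{-1} = 47 (mod 97).
Run Miller on y^2=x^3+3990143648067*x+958060530090 over F_{8352526349269}: ladder 1100001 (7 bits); e = f_P(D_Q)/f_Q(D_P).
The quotient is 3694139694735 + 1616493834624*t + 1054487370686*t^2.
Finally e_{97}(P,Q) = 5471585834347 + 6525814705253*t + 598156159137*t^2.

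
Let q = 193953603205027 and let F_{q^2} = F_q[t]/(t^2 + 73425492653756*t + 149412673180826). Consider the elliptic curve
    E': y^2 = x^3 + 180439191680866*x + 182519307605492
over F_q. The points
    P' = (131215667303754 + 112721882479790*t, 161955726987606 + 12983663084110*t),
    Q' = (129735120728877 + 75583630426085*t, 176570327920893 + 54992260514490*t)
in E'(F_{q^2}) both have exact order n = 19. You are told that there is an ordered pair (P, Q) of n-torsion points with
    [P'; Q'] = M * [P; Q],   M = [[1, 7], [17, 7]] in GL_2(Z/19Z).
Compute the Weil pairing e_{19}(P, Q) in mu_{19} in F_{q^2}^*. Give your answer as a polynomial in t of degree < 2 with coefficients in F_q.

e_{19} is bilinear + alternating on E[19], so e_{19}(1*P + 7*Q, 17*P + 7*Q) = e_{19}(P,Q)^(1*7-7*17).
So e_{19}(P,Q) = e_{19}(P',Q')^{10}, since 2*10 = 1 mod 19.
Run Miller on y^2=x^3+180439191680866*x+182519307605492 over F_{193953603205027}: ladder 10011 (5 bits); e = f_P(D_Q)/f_Q(D_P).
Miller gives e_{19}(P',Q') = 86407931535752 + 57393875755497*t in F_{193953603205027^2}.
(86407931535752 + 57393875755497*t)^{10} mod (193953603205027,f) = 21876767306924 + 58997358891521*t.

21876767306924 + 58997358891521*t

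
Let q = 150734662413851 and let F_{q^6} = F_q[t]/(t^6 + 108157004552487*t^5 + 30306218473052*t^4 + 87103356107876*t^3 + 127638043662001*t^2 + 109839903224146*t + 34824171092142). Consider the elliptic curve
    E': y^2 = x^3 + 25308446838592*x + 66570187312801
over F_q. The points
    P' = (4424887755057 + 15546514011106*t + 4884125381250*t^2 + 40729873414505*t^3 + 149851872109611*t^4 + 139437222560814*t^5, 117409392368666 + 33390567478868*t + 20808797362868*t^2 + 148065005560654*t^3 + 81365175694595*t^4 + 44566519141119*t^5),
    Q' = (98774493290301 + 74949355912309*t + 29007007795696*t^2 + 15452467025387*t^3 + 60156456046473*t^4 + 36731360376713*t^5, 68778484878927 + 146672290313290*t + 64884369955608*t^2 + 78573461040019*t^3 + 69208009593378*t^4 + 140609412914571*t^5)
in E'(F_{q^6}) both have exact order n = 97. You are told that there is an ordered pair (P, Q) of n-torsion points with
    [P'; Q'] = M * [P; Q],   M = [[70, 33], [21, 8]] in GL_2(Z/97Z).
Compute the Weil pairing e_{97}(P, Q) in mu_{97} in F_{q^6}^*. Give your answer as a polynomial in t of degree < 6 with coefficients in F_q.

20725705145035 + 18256441621003*t + 103587637510845*t^2 + 121942875096904*t^3 + 27760485293945*t^4 + 131918455307105*t^5

Since e_{97}(P,P)=e_{97}(Q,Q)=1 and e_{97}(Q,P)=e_{97}(P,Q)^{-1}, expanding e_{97}(70*P + 33*Q,21*P + 8*Q) leaves e(P,Q)^det(M).
det(M) mod 97 = 61; its inverse in (Z/97)^* is 35 (check: 61*35 mod 97 = 1).
n = 97 = (1100001)_2 (7 bits, wt 3); accumulate f_{97,P'}(Q'+S)/f_{97,P'}(S) along the 6-step ladder.
The quotient is 40392441140927 + 97553512481181*t + 91422041502491*t^2 + 54426457265011*t^3 + 26979707623383*t^4 + 125854518683772*t^5.
e_{97}(P,Q) = (40392441140927 + 97553512481181*t + 91422041502491*t^2 + 54426457265011*t^3 + 26979707623383*t^4 + 125854518683772*t^5)^{35} = 20725705145035 + 18256441621003*t + 103587637510845*t^2 + 121942875096904*t^3 + 27760485293945*t^4 + 131918455307105*t^5.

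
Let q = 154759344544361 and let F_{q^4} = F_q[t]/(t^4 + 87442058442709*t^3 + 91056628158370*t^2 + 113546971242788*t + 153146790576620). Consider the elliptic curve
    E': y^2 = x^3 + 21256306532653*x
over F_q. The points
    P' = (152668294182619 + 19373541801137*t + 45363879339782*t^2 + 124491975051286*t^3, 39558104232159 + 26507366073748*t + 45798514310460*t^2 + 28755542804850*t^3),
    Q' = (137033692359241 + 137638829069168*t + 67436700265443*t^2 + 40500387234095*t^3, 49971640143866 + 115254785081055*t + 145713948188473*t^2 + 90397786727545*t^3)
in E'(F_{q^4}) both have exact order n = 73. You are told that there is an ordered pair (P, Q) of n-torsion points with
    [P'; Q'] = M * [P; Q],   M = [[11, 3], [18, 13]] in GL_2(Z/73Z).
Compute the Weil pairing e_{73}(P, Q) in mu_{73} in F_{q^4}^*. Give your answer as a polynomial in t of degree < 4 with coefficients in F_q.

19086789206406 + 114054714512476*t + 152576744214902*t^2 + 69824396175236*t^3

e_{73} is bilinear + alternating on E[73], so e_{73}(11*P + 3*Q, 18*P + 13*Q) = e_{73}(P,Q)^(11*13-3*18).
So e_{73}(P,Q) = e_{73}(P',Q')^{32}, since 16*32 = 1 mod 73.
7-bit Miller (1001001) on E'/F_{154759344544361} with a'=21256306532653, b'=0: accumulate tangent/chord ratios at Q'+S and P'+S'.
e_{73}(P',Q') = 104041553466054 + 36306079673404*t + 131183700128666*t^2 + 124482685188667*t^3.
Finally e_{73}(P,Q) = 19086789206406 + 114054714512476*t + 152576744214902*t^2 + 69824396175236*t^3.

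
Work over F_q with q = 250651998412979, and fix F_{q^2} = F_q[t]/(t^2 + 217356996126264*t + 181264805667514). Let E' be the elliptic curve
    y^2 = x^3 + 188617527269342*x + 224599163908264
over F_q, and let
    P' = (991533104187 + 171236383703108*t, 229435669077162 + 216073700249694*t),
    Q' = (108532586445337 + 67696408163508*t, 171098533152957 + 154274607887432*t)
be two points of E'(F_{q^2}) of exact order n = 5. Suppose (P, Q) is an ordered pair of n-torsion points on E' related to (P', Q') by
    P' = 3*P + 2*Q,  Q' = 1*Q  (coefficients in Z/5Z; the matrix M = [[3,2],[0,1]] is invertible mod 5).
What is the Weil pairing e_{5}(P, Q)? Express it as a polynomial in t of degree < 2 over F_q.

Under M = [[3,2],[0,1]] in GL_2(Z/5), e_{5}(P',Q') = e_{5}(P,Q)^(3*1-2*0 mod 5).
So e_{5}(P,Q) = e_{5}(P',Q')^{2}, since 3*2 = 1 mod 5.
n = 5 = (101)_2 (3 bits, wt 2); accumulate f_{5,P'}(Q'+S)/f_{5,P'}(S) along the 2-step ladder.
The quotient is 37779791126239 + 69476229926760*t.
(37779791126239 + 69476229926760*t)^{2} mod (250651998412979,f) = 122624411720896 + 24036337963998*t.

122624411720896 + 24036337963998*t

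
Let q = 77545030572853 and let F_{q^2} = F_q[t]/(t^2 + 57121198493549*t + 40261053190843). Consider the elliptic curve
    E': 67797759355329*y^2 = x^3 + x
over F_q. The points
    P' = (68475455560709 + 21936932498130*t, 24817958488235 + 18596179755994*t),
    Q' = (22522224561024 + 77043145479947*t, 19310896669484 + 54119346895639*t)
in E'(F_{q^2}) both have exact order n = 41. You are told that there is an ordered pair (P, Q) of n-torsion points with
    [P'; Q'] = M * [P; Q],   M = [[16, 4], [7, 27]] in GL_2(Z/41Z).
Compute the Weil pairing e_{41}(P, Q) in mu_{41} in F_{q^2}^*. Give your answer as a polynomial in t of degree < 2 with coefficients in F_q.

e_{41}(aP+bQ,cP+dQ) = e_{41}(P,Q)^(ad-bc); with (a,b,c,d)=(16,4,7,27) this gives the det-41 law.
So e_{41}(P,Q) = e_{41}(P',Q')^{34}, since 35*34 = 1 mod 41.
Set x_W=9892160725653*u, y_W=9892160725653*v; then E': y_W^2=x_W^3+52458769985739*x_W.
n = 41 = (101001)_2 (6 bits, wt 3); accumulate f_{41,P'}(Q'+S)/f_{41,P'}(S) along the 5-step ladder.
f_P(D_Q)/f_Q(D_P) = 57495506530363 + 43879205849256*t.
Raise to 34: e(P,Q) = 62159395202923 + 12273063077986*t in mu_{41}.

62159395202923 + 12273063077986*t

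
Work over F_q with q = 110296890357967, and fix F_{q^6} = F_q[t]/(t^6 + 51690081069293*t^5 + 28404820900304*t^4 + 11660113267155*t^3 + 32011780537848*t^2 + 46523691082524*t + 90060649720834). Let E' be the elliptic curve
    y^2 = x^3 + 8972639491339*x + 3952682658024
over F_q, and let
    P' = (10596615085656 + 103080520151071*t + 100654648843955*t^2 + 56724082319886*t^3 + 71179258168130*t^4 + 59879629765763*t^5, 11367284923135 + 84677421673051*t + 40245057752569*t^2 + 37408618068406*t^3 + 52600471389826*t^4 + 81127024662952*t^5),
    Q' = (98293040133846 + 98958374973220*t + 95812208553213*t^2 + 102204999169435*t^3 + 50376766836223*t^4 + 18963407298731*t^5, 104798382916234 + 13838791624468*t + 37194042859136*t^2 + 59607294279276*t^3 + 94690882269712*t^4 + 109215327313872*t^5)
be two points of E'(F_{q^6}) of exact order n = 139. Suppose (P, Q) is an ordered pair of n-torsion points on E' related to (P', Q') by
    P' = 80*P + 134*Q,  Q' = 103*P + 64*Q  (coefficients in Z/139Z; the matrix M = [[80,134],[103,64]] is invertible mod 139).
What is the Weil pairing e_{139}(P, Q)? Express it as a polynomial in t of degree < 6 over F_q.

16838983480345 + 57795137742918*t + 63021248853653*t^2 + 78767190440271*t^3 + 55842699193708*t^4 + 36807836893527*t^5

Since e_{139}(P,P)=e_{139}(Q,Q)=1 and e_{139}(Q,P)=e_{139}(P,Q)^{-1}, expanding e_{139}(80*P + 134*Q,103*P + 64*Q) leaves e(P,Q)^det(M).
80*64 - 134*103 = -8682; reduced mod 139: det = 75, inverse 76.
n = 139 = (10001011)_2 (8 bits, wt 4); accumulate f_{139,P'}(Q'+S)/f_{139,P'}(S) along the 7-step ladder.
Miller gives e_{139}(P',Q') = 106740986491030 + 77748819235220*t + 58910391830301*t^2 + 56535072332733*t^3 + 32237808048299*t^4 + 72284919522790*t^5 in F_{110296890357967^6}.
Raise to 76: e(P,Q) = 16838983480345 + 57795137742918*t + 63021248853653*t^2 + 78767190440271*t^3 + 55842699193708*t^4 + 36807836893527*t^5 in mu_{139}.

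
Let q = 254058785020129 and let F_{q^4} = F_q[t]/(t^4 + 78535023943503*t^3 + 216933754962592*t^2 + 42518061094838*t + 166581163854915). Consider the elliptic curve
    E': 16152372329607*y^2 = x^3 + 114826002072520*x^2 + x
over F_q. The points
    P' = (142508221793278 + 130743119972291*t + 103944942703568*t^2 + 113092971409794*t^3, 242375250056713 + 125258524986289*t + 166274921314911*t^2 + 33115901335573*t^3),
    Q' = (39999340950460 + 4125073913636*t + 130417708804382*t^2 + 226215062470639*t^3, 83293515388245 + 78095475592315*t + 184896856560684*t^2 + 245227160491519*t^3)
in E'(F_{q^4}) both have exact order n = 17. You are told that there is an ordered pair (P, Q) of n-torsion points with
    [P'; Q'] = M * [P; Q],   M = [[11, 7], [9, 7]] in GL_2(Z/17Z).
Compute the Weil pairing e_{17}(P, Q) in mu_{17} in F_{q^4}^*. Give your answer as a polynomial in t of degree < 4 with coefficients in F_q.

The 17-Weil pairing on E[17] over F_{254058785020129} is alternating-bilinear: e_{17}(P',Q') = e_{17}(P,Q)^det(M).
det(M) mod 17 = 14; its inverse in (Z/17)^* is 11 (check: 14*11 mod 17 = 1).
Set x_W=67911687482489*u+69549028395530, y_W=67911687482489*v; then E': y_W^2=x_W^3+62044038217149*x_W+206945669948517.
n = 17 = (10001)_2 (5 bits, wt 2); accumulate f_{17,P'}(Q'+S)/f_{17,P'}(S) along the 4-step ladder.
e_{17}(P',Q') = 108982127286764 + 247102772050381*t + 76880376282283*t^2 + 16640110306886*t^3.
Thus e_{17}(P,Q) = 8140568704361 + 93349901601234*t + 12070805041505*t^2 + 32374062046548*t^3.

8140568704361 + 93349901601234*t + 12070805041505*t^2 + 32374062046548*t^3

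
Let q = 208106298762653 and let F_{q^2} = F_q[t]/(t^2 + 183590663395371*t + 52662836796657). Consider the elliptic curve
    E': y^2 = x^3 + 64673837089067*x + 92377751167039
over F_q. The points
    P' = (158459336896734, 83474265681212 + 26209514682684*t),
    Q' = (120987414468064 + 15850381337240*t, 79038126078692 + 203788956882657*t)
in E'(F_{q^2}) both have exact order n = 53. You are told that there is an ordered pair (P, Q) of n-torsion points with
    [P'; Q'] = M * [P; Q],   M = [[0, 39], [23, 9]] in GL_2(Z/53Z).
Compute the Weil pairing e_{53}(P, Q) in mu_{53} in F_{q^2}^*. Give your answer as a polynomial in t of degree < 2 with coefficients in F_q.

Under M = [[0,39],[23,9]] in GL_2(Z/53), e_{53}(P',Q') = e_{53}(P,Q)^(0*9-39*23 mod 53).
det(M) mod 53 = 4; its inverse in (Z/53)^* is 40 (check: 4*40 mod 53 = 1).
Build f_{53,P'} and f_{53,Q'} via the 6-bit ladder of 53=110101_2; evaluate at shifted divisors; quotient in F_{208106298762653^2}.
e_{53}(P',Q') = 202920680889555 + 42322894948635*t.
Finally e_{53}(P,Q) = 2579132742226 + 201311203641131*t.

2579132742226 + 201311203641131*t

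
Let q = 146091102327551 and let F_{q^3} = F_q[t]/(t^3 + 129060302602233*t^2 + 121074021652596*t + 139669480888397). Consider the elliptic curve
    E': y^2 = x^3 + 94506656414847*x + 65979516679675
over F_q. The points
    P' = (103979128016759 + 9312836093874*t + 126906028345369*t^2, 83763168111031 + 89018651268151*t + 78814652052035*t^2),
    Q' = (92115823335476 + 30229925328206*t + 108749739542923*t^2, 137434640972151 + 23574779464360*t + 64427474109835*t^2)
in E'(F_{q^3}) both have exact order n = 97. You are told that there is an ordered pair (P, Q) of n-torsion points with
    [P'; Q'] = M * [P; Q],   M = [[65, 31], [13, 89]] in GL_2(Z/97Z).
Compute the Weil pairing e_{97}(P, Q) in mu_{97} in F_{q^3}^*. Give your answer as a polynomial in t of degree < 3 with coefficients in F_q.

e_{97} is bilinear + alternating on E[97], so e_{97}(65*P + 31*Q, 13*P + 89*Q) = e_{97}(P,Q)^(65*89-31*13).
det M = 65*89 - 31*13 = 5382 = 47 (mod 97); 47^{-1} = 64 (mod 97).
Miller loop for e_{97} over F_{146091102327551^3}: bits of 97 = 1100001; 6 double steps + 2 add steps, l/v at each.
e_{97}(P',Q') = 54681700499208 + 136747774461219*t + 6647418888005*t^2.
Thus e_{97}(P,Q) = 13541893492876 + 66159650779215*t + 7394900033922*t^2.

13541893492876 + 66159650779215*t + 7394900033922*t^2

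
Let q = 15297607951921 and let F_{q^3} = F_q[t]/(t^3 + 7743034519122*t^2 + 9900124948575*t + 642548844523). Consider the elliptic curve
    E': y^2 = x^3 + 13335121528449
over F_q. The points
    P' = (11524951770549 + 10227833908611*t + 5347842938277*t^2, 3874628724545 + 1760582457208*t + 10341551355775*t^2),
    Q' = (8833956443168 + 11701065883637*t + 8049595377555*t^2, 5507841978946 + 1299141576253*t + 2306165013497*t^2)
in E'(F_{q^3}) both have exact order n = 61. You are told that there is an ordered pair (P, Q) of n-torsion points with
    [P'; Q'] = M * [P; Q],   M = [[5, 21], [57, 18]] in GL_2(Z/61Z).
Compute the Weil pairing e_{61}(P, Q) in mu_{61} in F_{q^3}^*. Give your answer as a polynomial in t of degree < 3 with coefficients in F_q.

12345775629352 + 3234635428010*t + 5324040001899*t^2

The 61-Weil pairing on E[61] over F_{15297607951921} is alternating-bilinear: e_{61}(P',Q') = e_{61}(P,Q)^det(M).
Inverting 52 mod 61: 27. Thus e_{61}(P,Q) = e(P',Q')^{27}.
6-bit Miller (111101) on E'/F_{15297607951921} with a'=0, b'=13335121528449: accumulate tangent/chord ratios at Q'+S and P'+S'.
Result: e(P',Q') = 15233424675670 + 4215795153768*t + 9807348860553*t^2.
Finally e_{61}(P,Q) = 12345775629352 + 3234635428010*t + 5324040001899*t^2.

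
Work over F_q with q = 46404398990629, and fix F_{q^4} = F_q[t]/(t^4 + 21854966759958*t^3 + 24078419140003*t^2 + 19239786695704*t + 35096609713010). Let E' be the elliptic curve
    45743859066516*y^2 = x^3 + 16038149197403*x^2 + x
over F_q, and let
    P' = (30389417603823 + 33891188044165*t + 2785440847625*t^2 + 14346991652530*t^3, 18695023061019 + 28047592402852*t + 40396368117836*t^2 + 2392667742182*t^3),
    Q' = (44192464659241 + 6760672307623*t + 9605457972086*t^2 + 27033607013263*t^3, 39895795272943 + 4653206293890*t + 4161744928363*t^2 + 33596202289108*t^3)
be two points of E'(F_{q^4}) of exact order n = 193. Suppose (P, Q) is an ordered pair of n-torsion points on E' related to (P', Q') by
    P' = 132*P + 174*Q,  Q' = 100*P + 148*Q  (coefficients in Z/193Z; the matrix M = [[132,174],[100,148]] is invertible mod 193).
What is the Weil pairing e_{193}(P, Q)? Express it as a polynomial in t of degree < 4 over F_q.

30030090373550 + 914916239315*t + 1875503298228*t^2 + 9595305115595*t^3

Under M = [[132,174],[100,148]] in GL_2(Z/193), e_{193}(P',Q') = e_{193}(P,Q)^(132*148-174*100 mod 193).
So e_{193}(P,Q) = e_{193}(P',Q')^{104}, since 13*104 = 1 mod 193.
(x,y)|->(8732558959449x+29685310482991,8732558959449y) sends E' to y^2=x^3+11109937771704*x+29409700773191.
8-bit Miller (11000001) on E'/F_{46404398990629} with a'=11109937771704, b'=29409700773191: accumulate tangent/chord ratios at Q'+S and P'+S'.
e_{193}(P',Q') = 25729617297091 + 38299700481285*t + 12651209441626*t^2 + 12445996996936*t^3.
Raise to 104: e(P,Q) = 30030090373550 + 914916239315*t + 1875503298228*t^2 + 9595305115595*t^3 in mu_{193}.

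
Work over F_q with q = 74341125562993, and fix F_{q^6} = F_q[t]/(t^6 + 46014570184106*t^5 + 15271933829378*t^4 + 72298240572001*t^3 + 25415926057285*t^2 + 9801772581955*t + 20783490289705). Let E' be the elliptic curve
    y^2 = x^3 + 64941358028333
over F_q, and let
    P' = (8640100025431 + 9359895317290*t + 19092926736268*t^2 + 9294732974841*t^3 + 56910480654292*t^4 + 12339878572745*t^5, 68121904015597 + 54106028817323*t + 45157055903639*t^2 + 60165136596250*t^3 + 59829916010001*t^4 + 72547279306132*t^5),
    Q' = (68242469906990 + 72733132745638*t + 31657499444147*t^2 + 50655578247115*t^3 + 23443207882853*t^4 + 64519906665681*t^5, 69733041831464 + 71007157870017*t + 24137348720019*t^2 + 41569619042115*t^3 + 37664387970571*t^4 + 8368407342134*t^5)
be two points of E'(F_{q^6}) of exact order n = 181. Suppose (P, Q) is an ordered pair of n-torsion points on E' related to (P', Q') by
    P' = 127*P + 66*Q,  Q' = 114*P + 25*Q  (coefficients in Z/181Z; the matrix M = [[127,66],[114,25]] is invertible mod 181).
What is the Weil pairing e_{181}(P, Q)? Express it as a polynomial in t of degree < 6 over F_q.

36627413770311 + 30390555437889*t + 49384703295682*t^2 + 52280475327477*t^3 + 61523604888997*t^4 + 10316151962225*t^5

Alternating bilinearity on E[181] (values in mu_{181} in F_{74341125562993^6}) gives e(P',Q') = e(P,Q)^det(M).
Inverting 176 mod 181: 36. Thus e_{181}(P,Q) = e(P',Q')^{36}.
Miller loop for e_{181} over F_{74341125562993^6}: bits of 181 = 10110101; 7 double steps + 4 add steps, l/v at each.
Miller gives e_{181}(P',Q') = 11701766088193 + 4012961985745*t + 35005403625684*t^2 + 58308143969104*t^3 + 52242772039442*t^4 + 20299213373763*t^5 in F_{74341125562993^6}.
Thus e_{181}(P,Q) = 36627413770311 + 30390555437889*t + 49384703295682*t^2 + 52280475327477*t^3 + 61523604888997*t^4 + 10316151962225*t^5.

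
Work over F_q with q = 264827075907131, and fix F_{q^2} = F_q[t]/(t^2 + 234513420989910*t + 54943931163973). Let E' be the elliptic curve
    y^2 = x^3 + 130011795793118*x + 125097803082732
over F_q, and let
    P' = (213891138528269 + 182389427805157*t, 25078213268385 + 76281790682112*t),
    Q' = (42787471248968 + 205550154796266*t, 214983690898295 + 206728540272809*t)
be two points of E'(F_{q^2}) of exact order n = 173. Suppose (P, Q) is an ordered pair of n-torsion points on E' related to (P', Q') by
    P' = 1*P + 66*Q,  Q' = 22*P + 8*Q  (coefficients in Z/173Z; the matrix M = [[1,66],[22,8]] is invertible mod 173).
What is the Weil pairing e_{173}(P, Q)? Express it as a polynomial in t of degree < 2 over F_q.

e_{173} is bilinear + alternating on E[173], so e_{173}(1*P + 66*Q, 22*P + 8*Q) = e_{173}(P,Q)^(1*8-66*22).
1*8 - 66*22 = -1444; reduced mod 173: det = 113, inverse 49.
8-bit Miller (10101101) on E'/F_{264827075907131} with a'=130011795793118, b'=125097803082732: accumulate tangent/chord ratios at Q'+S and P'+S'.
Result: e(P',Q') = 102979691387220 + 150554759141935*t.
Finally e_{173}(P,Q) = 217508610162925 + 14002594238265*t.

217508610162925 + 14002594238265*t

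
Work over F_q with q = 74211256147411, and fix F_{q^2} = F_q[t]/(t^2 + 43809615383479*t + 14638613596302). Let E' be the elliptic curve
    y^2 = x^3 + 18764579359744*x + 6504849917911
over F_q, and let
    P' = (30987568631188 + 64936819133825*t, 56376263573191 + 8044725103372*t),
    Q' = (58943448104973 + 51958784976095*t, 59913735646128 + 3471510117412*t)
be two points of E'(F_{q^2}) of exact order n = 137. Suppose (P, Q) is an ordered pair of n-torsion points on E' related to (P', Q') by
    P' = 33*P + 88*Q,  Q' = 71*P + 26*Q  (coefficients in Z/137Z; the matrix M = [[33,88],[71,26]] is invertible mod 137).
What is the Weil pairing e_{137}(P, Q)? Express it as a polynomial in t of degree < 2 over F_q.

44379760119549 + 10686047242682*t

Since e_{137}(P,P)=e_{137}(Q,Q)=1 and e_{137}(Q,P)=e_{137}(P,Q)^{-1}, expanding e_{137}(33*P + 88*Q,71*P + 26*Q) leaves e(P,Q)^det(M).
33*26 - 88*71 = -5390; reduced mod 137: det = 90, inverse 102.
Double-and-add over 10001001: 8-1 doublings, 3-1 additions; each step l_{T,T}/v_{2T} or l_{T,P'}/v at Q'+S for random S.
Result: e(P',Q') = 42184744598554 + 27398299824899*t.
(42184744598554 + 27398299824899*t)^{102} mod (74211256147411,f) = 44379760119549 + 10686047242682*t.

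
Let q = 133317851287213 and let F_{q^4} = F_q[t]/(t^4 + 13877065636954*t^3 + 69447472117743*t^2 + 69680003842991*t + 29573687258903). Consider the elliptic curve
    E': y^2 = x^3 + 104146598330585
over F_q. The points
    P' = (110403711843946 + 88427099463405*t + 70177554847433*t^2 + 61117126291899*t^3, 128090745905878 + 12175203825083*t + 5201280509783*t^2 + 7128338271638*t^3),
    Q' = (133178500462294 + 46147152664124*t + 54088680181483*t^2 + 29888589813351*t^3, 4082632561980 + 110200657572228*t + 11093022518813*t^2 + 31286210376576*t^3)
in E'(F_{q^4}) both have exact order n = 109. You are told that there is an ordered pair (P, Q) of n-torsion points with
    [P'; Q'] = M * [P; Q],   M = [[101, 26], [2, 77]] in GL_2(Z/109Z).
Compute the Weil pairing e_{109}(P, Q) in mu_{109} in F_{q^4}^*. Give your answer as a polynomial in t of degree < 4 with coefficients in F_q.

14629025607246 + 102856983910043*t + 47725617969560*t^2 + 8333048330278*t^3

The 109-Weil pairing on E[109] over F_{133317851287213} is alternating-bilinear: e_{109}(P',Q') = e_{109}(P,Q)^det(M).
Inverting 95 mod 109: 70. Thus e_{109}(P,Q) = e(P',Q')^{70}.
7-bit Miller (1101101) on E'/F_{133317851287213} with a'=0, b'=104146598330585: accumulate tangent/chord ratios at Q'+S and P'+S'.
Miller gives e_{109}(P',Q') = 119735125062521 + 69276281551443*t + 132665677403180*t^2 + 117284042353388*t^3 in F_{133317851287213^4}.
Hence e(P,Q) = 14629025607246 + 102856983910043*t + 47725617969560*t^2 + 8333048330278*t^3 in F_{133317851287213^4}^*.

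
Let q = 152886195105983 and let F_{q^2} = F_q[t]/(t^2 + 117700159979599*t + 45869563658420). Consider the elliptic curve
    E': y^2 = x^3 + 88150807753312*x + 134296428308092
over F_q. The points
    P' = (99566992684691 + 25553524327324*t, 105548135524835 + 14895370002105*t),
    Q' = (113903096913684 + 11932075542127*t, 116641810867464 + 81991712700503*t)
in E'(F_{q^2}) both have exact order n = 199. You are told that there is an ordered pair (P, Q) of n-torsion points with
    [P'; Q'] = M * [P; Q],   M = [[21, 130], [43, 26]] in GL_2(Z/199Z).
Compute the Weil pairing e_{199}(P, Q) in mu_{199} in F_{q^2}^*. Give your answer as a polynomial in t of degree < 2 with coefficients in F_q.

66629739609972 + 147116327889420*t

Under M = [[21,130],[43,26]] in GL_2(Z/199), e_{199}(P',Q') = e_{199}(P,Q)^(21*26-130*43 mod 199).
Hence e(P,Q) = e(P',Q')^{124} where 124 = 130^{-1} mod 199.
Run Miller on y^2=x^3+88150807753312*x+134296428308092 over F_{152886195105983}: ladder 11000111 (8 bits); e = f_P(D_Q)/f_Q(D_P).
So e_{199}(P',Q') = 125931224865966 + 39245067688415*t.
e_{199}(P,Q) = (125931224865966 + 39245067688415*t)^{124} = 66629739609972 + 147116327889420*t.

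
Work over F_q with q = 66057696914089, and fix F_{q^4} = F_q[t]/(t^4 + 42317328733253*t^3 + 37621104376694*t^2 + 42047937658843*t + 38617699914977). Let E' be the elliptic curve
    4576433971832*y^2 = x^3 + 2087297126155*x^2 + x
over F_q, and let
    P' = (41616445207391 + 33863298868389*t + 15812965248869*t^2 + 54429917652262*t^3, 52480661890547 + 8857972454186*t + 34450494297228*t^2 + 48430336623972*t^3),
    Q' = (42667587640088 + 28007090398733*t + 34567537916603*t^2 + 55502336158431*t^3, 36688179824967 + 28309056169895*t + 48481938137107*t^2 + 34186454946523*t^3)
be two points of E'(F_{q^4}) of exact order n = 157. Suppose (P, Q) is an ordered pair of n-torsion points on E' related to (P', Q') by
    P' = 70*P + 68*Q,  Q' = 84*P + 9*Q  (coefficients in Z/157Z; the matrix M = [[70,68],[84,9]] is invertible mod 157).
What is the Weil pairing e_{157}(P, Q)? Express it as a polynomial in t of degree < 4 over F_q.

64459786543496 + 63619286331660*t + 61406246633303*t^2 + 30544733117120*t^3

Since e_{157}(P,P)=e_{157}(Q,Q)=1 and e_{157}(Q,P)=e_{157}(P,Q)^{-1}, expanding e_{157}(70*P + 68*Q,84*P + 9*Q) leaves e(P,Q)^det(M).
Hence e(P,Q) = e(P',Q')^{46} where 46 = 99^{-1} mod 157.
Montgomery->Weierstrass: x_W = 16804939806872*x+59996657965244, y_W=16804939806872*y on F_{66057696914089}; lands on y^2=x^3+53621500264766*x+51942220861277.
n = 157 = (10011101)_2 (8 bits, wt 5); accumulate f_{157,P'}(Q'+S)/f_{157,P'}(S) along the 7-step ladder.
Miller gives e_{157}(P',Q') = 13987205636184 + 20421106118757*t + 57006985636745*t^2 + 19483701275993*t^3 in F_{66057696914089^4}.
Finally e_{157}(P,Q) = 64459786543496 + 63619286331660*t + 61406246633303*t^2 + 30544733117120*t^3.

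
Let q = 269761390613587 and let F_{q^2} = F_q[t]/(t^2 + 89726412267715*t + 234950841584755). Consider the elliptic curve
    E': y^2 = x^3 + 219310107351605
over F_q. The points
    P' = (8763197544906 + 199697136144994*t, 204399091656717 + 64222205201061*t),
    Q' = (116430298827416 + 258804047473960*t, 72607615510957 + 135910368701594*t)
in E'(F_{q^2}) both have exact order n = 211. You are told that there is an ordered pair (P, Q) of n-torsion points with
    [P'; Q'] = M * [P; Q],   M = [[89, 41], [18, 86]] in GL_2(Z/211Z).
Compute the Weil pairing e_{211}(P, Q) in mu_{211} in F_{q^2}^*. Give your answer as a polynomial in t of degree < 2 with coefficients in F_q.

Alternating bilinearity on E[211] (values in mu_{211} in F_{269761390613587^2}) gives e(P',Q') = e(P,Q)^det(M).
89*86 - 41*18 = 6916; reduced mod 211: det = 164, inverse 202.
Run Miller on y^2=x^3+219310107351605 over F_{269761390613587}: ladder 11010011 (8 bits); e = f_P(D_Q)/f_Q(D_P).
Miller gives e_{211}(P',Q') = 259375547231014 + 116877623427177*t in F_{269761390613587^2}.
Finally e_{211}(P,Q) = 89009065883162 + 692141166375*t.

89009065883162 + 692141166375*t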